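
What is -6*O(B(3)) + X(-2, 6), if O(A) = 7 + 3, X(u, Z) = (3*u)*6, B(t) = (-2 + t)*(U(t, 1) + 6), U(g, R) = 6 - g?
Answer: -96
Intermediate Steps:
B(t) = (-2 + t)*(12 - t) (B(t) = (-2 + t)*((6 - t) + 6) = (-2 + t)*(12 - t))
X(u, Z) = 18*u
O(A) = 10
-6*O(B(3)) + X(-2, 6) = -6*10 + 18*(-2) = -60 - 36 = -96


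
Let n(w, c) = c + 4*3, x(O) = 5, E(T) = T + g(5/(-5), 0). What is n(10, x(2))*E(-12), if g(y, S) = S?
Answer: -204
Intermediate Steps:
E(T) = T (E(T) = T + 0 = T)
n(w, c) = 12 + c (n(w, c) = c + 12 = 12 + c)
n(10, x(2))*E(-12) = (12 + 5)*(-12) = 17*(-12) = -204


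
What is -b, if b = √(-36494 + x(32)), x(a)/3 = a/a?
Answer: -I*√36491 ≈ -191.03*I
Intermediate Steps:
x(a) = 3 (x(a) = 3*(a/a) = 3*1 = 3)
b = I*√36491 (b = √(-36494 + 3) = √(-36491) = I*√36491 ≈ 191.03*I)
-b = -I*√36491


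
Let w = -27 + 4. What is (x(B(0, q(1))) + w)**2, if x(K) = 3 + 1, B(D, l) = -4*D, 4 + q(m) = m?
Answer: 361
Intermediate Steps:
q(m) = -4 + m
x(K) = 4
w = -23
(x(B(0, q(1))) + w)**2 = (4 - 23)**2 = (-19)**2 = 361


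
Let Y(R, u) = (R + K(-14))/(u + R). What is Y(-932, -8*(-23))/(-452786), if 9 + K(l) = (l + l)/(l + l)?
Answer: -235/84670982 ≈ -2.7755e-6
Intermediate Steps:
K(l) = -8 (K(l) = -9 + (l + l)/(l + l) = -9 + (2*l)/((2*l)) = -9 + (2*l)*(1/(2*l)) = -9 + 1 = -8)
Y(R, u) = (-8 + R)/(R + u) (Y(R, u) = (R - 8)/(u + R) = (-8 + R)/(R + u))
Y(-932, -8*(-23))/(-452786) = ((-8 - 932)/(-932 - 8*(-23)))/(-452786) = (-940/(-932 + 184))*(-1/452786) = (-940/(-748))*(-1/452786) = -1/748*(-940)*(-1/452786) = (235/187)*(-1/452786) = -235/84670982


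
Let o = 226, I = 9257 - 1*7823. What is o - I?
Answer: -1208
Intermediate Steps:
I = 1434 (I = 9257 - 7823 = 1434)
o - I = 226 - 1*1434 = 226 - 1434 = -1208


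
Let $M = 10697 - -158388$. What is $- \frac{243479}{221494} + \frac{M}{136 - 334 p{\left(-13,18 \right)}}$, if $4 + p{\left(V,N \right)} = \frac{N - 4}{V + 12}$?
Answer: $\frac{17977202049}{680872556} \approx 26.403$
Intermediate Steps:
$p{\left(V,N \right)} = -4 + \frac{-4 + N}{12 + V}$ ($p{\left(V,N \right)} = -4 + \frac{N - 4}{V + 12} = -4 + \frac{-4 + N}{12 + V}$)
$M = 169085$ ($M = 10697 + 158388 = 169085$)
$- \frac{243479}{221494} + \frac{M}{136 - 334 p{\left(-13,18 \right)}} = - \frac{243479}{221494} + \frac{169085}{136 - 334 \frac{-52 + 18 - -52}{12 - 13}} = \left(-243479\right) \frac{1}{221494} + \frac{169085}{136 - 334 \frac{-52 + 18 + 52}{-1}} = - \frac{243479}{221494} + \frac{169085}{136 - 334 \left(\left(-1\right) 18\right)} = - \frac{243479}{221494} + \frac{169085}{136 - -6012} = - \frac{243479}{221494} + \frac{169085}{136 + 6012} = - \frac{243479}{221494} + \frac{169085}{6148} = \frac{17977202049}{680872556}$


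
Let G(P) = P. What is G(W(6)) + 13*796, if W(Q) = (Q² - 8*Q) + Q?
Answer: 10342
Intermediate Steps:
W(Q) = Q² - 7*Q
G(W(6)) + 13*796 = 6*(-7 + 6) + 13*796 = 6*(-1) + 10348 = -6 + 10348 = 10342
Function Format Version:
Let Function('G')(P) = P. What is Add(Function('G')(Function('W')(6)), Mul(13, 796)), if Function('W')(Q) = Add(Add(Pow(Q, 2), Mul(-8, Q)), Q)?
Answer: 10342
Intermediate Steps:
Function('W')(Q) = Add(Pow(Q, 2), Mul(-7, Q))
Add(Function('G')(Function('W')(6)), Mul(13, 796)) = Add(Mul(6, Add(-7, 6)), Mul(13, 796)) = Add(Mul(6, -1), 10348) = Add(-6, 10348) = 10342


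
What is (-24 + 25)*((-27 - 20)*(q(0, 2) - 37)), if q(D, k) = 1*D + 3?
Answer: 1598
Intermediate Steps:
q(D, k) = 3 + D (q(D, k) = D + 3 = 3 + D)
(-24 + 25)*((-27 - 20)*(q(0, 2) - 37)) = (-24 + 25)*((-27 - 20)*((3 + 0) - 37)) = 1*(-47*(3 - 37)) = 1*(-47*(-34)) = 1*1598 = 1598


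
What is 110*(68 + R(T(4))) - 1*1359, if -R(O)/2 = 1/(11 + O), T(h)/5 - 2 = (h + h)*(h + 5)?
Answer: 2331881/381 ≈ 6120.4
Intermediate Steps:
T(h) = 10 + 10*h*(5 + h) (T(h) = 10 + 5*((h + h)*(h + 5)) = 10 + 5*((2*h)*(5 + h)) = 10 + 5*(2*h*(5 + h)) = 10 + 10*h*(5 + h))
R(O) = -2/(11 + O)
110*(68 + R(T(4))) - 1*1359 = 110*(68 - 2/(11 + (10 + 10*4² + 50*4))) - 1*1359 = 110*(68 - 2/(11 + (10 + 10*16 + 200))) - 1359 = 110*(68 - 2/(11 + (10 + 160 + 200))) - 1359 = 110*(68 - 2/(11 + 370)) - 1359 = 110*(68 - 2/381) - 1359 = 110*(25906/381) - 1359 = 2849660/381 - 1359 = 2331881/381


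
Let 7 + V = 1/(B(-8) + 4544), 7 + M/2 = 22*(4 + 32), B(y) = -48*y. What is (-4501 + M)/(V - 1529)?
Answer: 14443968/7569407 ≈ 1.9082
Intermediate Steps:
M = 1570 (M = -14 + 2*(22*(4 + 32)) = -14 + 2*(22*36) = -14 + 2*792 = -14 + 1584 = 1570)
V = -34495/4928 (V = -7 + 1/(-48*(-8) + 4544) = -7 + 1/(384 + 4544) = -7 + 1/4928 = -34495/4928 ≈ -6.9998)
(-4501 + M)/(V - 1529) = (-4501 + 1570)/(-34495/4928 - 1529) = -2931/(-7569407/4928) = -2931*(-4928/7569407) = 14443968/7569407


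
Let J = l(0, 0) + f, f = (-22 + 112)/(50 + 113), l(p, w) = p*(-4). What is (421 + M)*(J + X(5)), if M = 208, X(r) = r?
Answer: 569245/163 ≈ 3492.3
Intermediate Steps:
l(p, w) = -4*p
f = 90/163 ≈ 0.55215
J = 90/163 (J = -4*0 + 90/163 = 0 + 90/163 = 90/163 ≈ 0.55215)
(421 + M)*(J + X(5)) = (421 + 208)*(90/163 + 5) = 629*(905/163) = 569245/163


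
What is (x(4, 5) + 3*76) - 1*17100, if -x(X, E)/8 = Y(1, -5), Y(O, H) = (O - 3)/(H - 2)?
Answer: -118120/7 ≈ -16874.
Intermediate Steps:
Y(O, H) = (-3 + O)/(-2 + H)
x(X, E) = -16/7 (x(X, E) = -8*(-3 + 1)/(-2 - 5) = -8*(-2)/(-7) = -(-8)*(-2)/7 = -8*2/7 = -16/7)
(x(4, 5) + 3*76) - 1*17100 = (-16/7 + 3*76) - 1*17100 = (-16/7 + 228) - 17100 = 1580/7 - 17100 = -118120/7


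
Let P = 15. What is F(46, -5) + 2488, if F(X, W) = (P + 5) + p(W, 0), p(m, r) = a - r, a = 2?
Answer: 2510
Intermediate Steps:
p(m, r) = 2 - r
F(X, W) = 22 (F(X, W) = (15 + 5) + (2 - 1*0) = 20 + (2 + 0) = 20 + 2 = 22)
F(46, -5) + 2488 = 22 + 2488 = 2510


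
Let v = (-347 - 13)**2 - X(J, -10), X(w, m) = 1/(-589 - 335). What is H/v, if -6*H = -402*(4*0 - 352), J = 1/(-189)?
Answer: -21791616/119750401 ≈ -0.18198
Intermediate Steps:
J = -1/189 ≈ -0.0052910
X(w, m) = -1/924 (X(w, m) = 1/(-924) = -1/924)
v = 119750401/924 (v = (-347 - 13)**2 - 1*(-1/924) = (-360)**2 + 1/924 = 129600 + 1/924 = 119750401/924 ≈ 1.2960e+5)
H = -23584 (H = -(-67)*(4*0 - 352) = -(-67)*(0 - 352) = -(-67)*(-352) = -1/6*141504 = -23584)
H/v = -23584/119750401/924 = -23584*924/119750401 = -21791616/119750401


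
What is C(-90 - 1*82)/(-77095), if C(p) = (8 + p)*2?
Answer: 328/77095 ≈ 0.0042545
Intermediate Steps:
C(p) = 16 + 2*p
C(-90 - 1*82)/(-77095) = (16 + 2*(-90 - 1*82))/(-77095) = (16 + 2*(-90 - 82))*(-1/77095) = (16 + 2*(-172))*(-1/77095) = (16 - 344)*(-1/77095) = -328*(-1/77095) = 328/77095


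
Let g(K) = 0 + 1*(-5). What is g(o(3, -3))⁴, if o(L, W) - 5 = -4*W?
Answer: 625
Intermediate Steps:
o(L, W) = 5 - 4*W
g(K) = -5 (g(K) = 0 - 5 = -5)
g(o(3, -3))⁴ = (-5)⁴ = 625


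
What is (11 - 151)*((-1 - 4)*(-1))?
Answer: -700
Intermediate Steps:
(11 - 151)*((-1 - 4)*(-1)) = -(-700)*(-1) = -140*5 = -700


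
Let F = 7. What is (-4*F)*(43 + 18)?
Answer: -1708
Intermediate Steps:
(-4*F)*(43 + 18) = (-4*7)*(43 + 18) = -28*61 = -1708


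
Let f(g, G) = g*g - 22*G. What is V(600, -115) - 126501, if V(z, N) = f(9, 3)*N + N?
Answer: -128341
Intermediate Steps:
f(g, G) = g² - 22*G
V(z, N) = 16*N (V(z, N) = (9² - 22*3)*N + N = (81 - 66)*N + N = 15*N + N = 16*N)
V(600, -115) - 126501 = 16*(-115) - 126501 = -1840 - 126501 = -128341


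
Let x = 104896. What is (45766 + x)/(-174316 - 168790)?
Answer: -75331/171553 ≈ -0.43911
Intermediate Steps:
(45766 + x)/(-174316 - 168790) = (45766 + 104896)/(-174316 - 168790) = 150662/(-343106) = 150662*(-1/343106) = -75331/171553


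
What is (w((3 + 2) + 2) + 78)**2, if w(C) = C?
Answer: 7225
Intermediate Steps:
(w((3 + 2) + 2) + 78)**2 = (((3 + 2) + 2) + 78)**2 = ((5 + 2) + 78)**2 = (7 + 78)**2 = 85**2 = 7225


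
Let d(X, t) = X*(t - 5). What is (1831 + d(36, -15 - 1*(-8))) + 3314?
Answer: 4713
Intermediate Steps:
d(X, t) = X*(-5 + t)
(1831 + d(36, -15 - 1*(-8))) + 3314 = (1831 + 36*(-5 + (-15 - 1*(-8)))) + 3314 = (1831 + 36*(-5 + (-15 + 8))) + 3314 = (1831 + 36*(-5 - 7)) + 3314 = (1831 + 36*(-12)) + 3314 = (1831 - 432) + 3314 = 1399 + 3314 = 4713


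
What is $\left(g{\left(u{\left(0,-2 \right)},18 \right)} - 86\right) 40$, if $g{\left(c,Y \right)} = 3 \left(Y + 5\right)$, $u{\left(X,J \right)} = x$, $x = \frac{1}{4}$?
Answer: $-680$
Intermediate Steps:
$x = \frac{1}{4} \approx 0.25$
$u{\left(X,J \right)} = \frac{1}{4}$
$g{\left(c,Y \right)} = 15 + 3 Y$ ($g{\left(c,Y \right)} = 3 \left(5 + Y\right) = 15 + 3 Y$)
$\left(g{\left(u{\left(0,-2 \right)},18 \right)} - 86\right) 40 = \left(\left(15 + 3 \cdot 18\right) - 86\right) 40 = \left(\left(15 + 54\right) - 86\right) 40 = \left(69 - 86\right) 40 = \left(-17\right) 40 = -680$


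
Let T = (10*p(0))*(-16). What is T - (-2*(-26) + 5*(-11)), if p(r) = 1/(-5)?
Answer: 35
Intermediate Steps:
p(r) = -⅕
T = 32 (T = (10*(-⅕))*(-16) = -2*(-16) = 32)
T - (-2*(-26) + 5*(-11)) = 32 - (-2*(-26) + 5*(-11)) = 32 - (52 - 55) = 32 - 1*(-3) = 32 + 3 = 35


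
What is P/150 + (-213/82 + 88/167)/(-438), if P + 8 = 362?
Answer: 354589223/149949300 ≈ 2.3647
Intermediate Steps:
P = 354 (P = -8 + 362 = 354)
P/150 + (-213/82 + 88/167)/(-438) = 354/150 + (-213/82 + 88/167)/(-438) = 354*(1/150) + (-213*1/82 + 88*(1/167))*(-1/438) = 59/25 + (-213/82 + 88/167)*(-1/438) = 59/25 - 28355/13694*(-1/438) = 59/25 + 28355/5997972 = 354589223/149949300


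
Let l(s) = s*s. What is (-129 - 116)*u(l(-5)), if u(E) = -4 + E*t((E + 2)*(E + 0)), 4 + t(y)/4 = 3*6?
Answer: -342020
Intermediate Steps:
l(s) = s**2
t(y) = 56 (t(y) = -16 + 4*(3*6) = -16 + 4*18 = -16 + 72 = 56)
u(E) = -4 + 56*E (u(E) = -4 + E*56 = -4 + 56*E)
(-129 - 116)*u(l(-5)) = (-129 - 116)*(-4 + 56*(-5)**2) = -245*(-4 + 56*25) = -245*(-4 + 1400) = -245*1396 = -342020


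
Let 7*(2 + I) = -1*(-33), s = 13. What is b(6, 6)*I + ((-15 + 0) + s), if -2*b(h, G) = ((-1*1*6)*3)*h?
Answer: 1012/7 ≈ 144.57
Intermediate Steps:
b(h, G) = 9*h (b(h, G) = -(-1*1*6)*3*h/2 = --1*6*3*h/2 = -(-6*3)*h/2 = -(-9)*h = 9*h)
I = 19/7 (I = -2 + (-1*(-33))/7 = -2 + (1/7)*33 = -2 + 33/7 = 19/7 ≈ 2.7143)
b(6, 6)*I + ((-15 + 0) + s) = (9*6)*(19/7) + ((-15 + 0) + 13) = 54*(19/7) + (-15 + 13) = 1026/7 - 2 = 1012/7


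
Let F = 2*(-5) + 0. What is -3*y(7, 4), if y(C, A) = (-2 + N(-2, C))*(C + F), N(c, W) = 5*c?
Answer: -108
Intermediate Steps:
F = -10 (F = -10 + 0 = -10)
y(C, A) = 120 - 12*C (y(C, A) = (-2 + 5*(-2))*(C - 10) = (-2 - 10)*(-10 + C) = -12*(-10 + C) = 120 - 12*C)
-3*y(7, 4) = -3*(120 - 12*7) = -3*(120 - 84) = -3*36 = -108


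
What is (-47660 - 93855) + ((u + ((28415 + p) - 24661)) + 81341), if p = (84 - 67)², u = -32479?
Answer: -88610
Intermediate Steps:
p = 289 (p = 17² = 289)
(-47660 - 93855) + ((u + ((28415 + p) - 24661)) + 81341) = (-47660 - 93855) + ((-32479 + ((28415 + 289) - 24661)) + 81341) = -141515 + ((-32479 + (28704 - 24661)) + 81341) = -141515 + ((-32479 + 4043) + 81341) = -141515 + (-28436 + 81341) = -141515 + 52905 = -88610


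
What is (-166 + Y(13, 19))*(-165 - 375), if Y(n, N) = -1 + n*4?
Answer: 62100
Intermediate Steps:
Y(n, N) = -1 + 4*n
(-166 + Y(13, 19))*(-165 - 375) = (-166 + (-1 + 4*13))*(-165 - 375) = (-166 + (-1 + 52))*(-540) = (-166 + 51)*(-540) = -115*(-540) = 62100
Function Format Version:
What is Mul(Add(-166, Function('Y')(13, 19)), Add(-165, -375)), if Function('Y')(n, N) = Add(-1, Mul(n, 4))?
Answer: 62100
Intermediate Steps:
Function('Y')(n, N) = Add(-1, Mul(4, n))
Mul(Add(-166, Function('Y')(13, 19)), Add(-165, -375)) = Mul(Add(-166, Add(-1, Mul(4, 13))), Add(-165, -375)) = Mul(Add(-166, Add(-1, 52)), -540) = Mul(Add(-166, 51), -540) = Mul(-115, -540) = 62100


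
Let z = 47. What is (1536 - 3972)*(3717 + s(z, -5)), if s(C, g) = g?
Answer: -9042432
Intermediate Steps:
(1536 - 3972)*(3717 + s(z, -5)) = (1536 - 3972)*(3717 - 5) = -2436*3712 = -9042432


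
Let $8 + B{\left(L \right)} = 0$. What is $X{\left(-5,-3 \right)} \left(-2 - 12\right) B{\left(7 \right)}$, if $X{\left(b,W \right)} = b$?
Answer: $-560$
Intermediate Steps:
$B{\left(L \right)} = -8$ ($B{\left(L \right)} = -8 + 0 = -8$)
$X{\left(-5,-3 \right)} \left(-2 - 12\right) B{\left(7 \right)} = - 5 \left(-2 - 12\right) \left(-8\right) = \left(-5\right) \left(-14\right) \left(-8\right) = 70 \left(-8\right) = -560$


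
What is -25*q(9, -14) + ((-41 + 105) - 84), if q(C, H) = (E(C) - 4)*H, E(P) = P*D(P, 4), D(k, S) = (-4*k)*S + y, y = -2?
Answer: -461320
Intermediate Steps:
D(k, S) = -2 - 4*S*k (D(k, S) = (-4*k)*S - 2 = -4*S*k - 2 = -2 - 4*S*k)
E(P) = P*(-2 - 16*P) (E(P) = P*(-2 - 4*4*P) = P*(-2 - 16*P))
q(C, H) = H*(-4 - 2*C*(1 + 8*C)) (q(C, H) = (-2*C*(1 + 8*C) - 4)*H = (-4 - 2*C*(1 + 8*C))*H = H*(-4 - 2*C*(1 + 8*C)))
-25*q(9, -14) + ((-41 + 105) - 84) = -(-50)*(-14)*(2 + 9*(1 + 8*9)) + ((-41 + 105) - 84) = -(-50)*(-14)*(2 + 9*(1 + 72)) + (64 - 84) = -(-50)*(-14)*(2 + 9*73) - 20 = -(-50)*(-14)*(2 + 657) - 20 = -(-50)*(-14)*659 - 20 = -25*18452 - 20 = -461300 - 20 = -461320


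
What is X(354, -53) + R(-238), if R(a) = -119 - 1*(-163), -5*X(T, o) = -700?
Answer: 184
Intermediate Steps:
X(T, o) = 140 (X(T, o) = -⅕*(-700) = 140)
R(a) = 44 (R(a) = -119 + 163 = 44)
X(354, -53) + R(-238) = 140 + 44 = 184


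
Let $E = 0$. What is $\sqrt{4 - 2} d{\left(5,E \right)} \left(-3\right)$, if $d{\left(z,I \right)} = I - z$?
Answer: $15 \sqrt{2} \approx 21.213$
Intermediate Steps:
$\sqrt{4 - 2} d{\left(5,E \right)} \left(-3\right) = \sqrt{4 - 2} \left(0 - 5\right) \left(-3\right) = \sqrt{2} \left(0 - 5\right) \left(-3\right) = \sqrt{2} \left(-5\right) \left(-3\right) = - 5 \sqrt{2} \left(-3\right) = 15 \sqrt{2}$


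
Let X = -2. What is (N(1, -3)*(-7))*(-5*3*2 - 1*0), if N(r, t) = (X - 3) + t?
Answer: -1680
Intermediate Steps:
N(r, t) = -5 + t (N(r, t) = (-2 - 3) + t = -5 + t)
(N(1, -3)*(-7))*(-5*3*2 - 1*0) = ((-5 - 3)*(-7))*(-5*3*2 - 1*0) = (-8*(-7))*(-15*2 + 0) = 56*(-30 + 0) = 56*(-30) = -1680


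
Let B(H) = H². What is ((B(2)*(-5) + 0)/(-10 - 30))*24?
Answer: 12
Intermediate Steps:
((B(2)*(-5) + 0)/(-10 - 30))*24 = ((2²*(-5) + 0)/(-10 - 30))*24 = ((4*(-5) + 0)/(-40))*24 = ((-20 + 0)*(-1/40))*24 = -20*(-1/40)*24 = (½)*24 = 12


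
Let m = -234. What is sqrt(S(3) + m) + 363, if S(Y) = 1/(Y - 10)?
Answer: 363 + I*sqrt(11473)/7 ≈ 363.0 + 15.302*I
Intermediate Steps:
S(Y) = 1/(-10 + Y)
sqrt(S(3) + m) + 363 = sqrt(1/(-10 + 3) - 234) + 363 = sqrt(1/(-7) - 234) + 363 = sqrt(-1/7 - 234) + 363 = sqrt(-1639/7) + 363 = I*sqrt(11473)/7 + 363 = 363 + I*sqrt(11473)/7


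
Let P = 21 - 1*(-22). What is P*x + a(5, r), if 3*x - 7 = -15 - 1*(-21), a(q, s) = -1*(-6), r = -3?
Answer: 577/3 ≈ 192.33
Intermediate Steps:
a(q, s) = 6
P = 43 (P = 21 + 22 = 43)
x = 13/3 (x = 7/3 + (-15 - 1*(-21))/3 = 7/3 + (-15 + 21)/3 = 7/3 + (⅓)*6 = 7/3 + 2 = 13/3 ≈ 4.3333)
P*x + a(5, r) = 43*(13/3) + 6 = 559/3 + 6 = 577/3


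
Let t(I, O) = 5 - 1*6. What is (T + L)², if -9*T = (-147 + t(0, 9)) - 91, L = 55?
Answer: 538756/81 ≈ 6651.3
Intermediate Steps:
t(I, O) = -1 (t(I, O) = 5 - 6 = -1)
T = 239/9 (T = -((-147 - 1) - 91)/9 = -(-148 - 91)/9 = -⅑*(-239) = 239/9 ≈ 26.556)
(T + L)² = (239/9 + 55)² = (734/9)² = 538756/81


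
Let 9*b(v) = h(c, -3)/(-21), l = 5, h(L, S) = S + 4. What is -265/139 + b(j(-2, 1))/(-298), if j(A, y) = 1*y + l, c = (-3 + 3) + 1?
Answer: -14925191/7828758 ≈ -1.9065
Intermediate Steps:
c = 1 (c = 0 + 1 = 1)
h(L, S) = 4 + S
j(A, y) = 5 + y (j(A, y) = 1*y + 5 = y + 5 = 5 + y)
b(v) = -1/189 (b(v) = ((4 - 3)/(-21))/9 = (1*(-1/21))/9 = (⅑)*(-1/21) = -1/189)
-265/139 + b(j(-2, 1))/(-298) = -265/139 - 1/189/(-298) = -265*1/139 - 1/189*(-1/298) = -265/139 + 1/56322 = -14925191/7828758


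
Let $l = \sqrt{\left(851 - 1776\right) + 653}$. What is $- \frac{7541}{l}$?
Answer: $\frac{7541 i \sqrt{17}}{68} \approx 457.24 i$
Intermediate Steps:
$l = 4 i \sqrt{17}$ ($l = \sqrt{-925 + 653} = \sqrt{-272} = 4 i \sqrt{17} \approx 16.492 i$)
$- \frac{7541}{l} = - \frac{7541}{4 i \sqrt{17}} = - 7541 \left(- \frac{i \sqrt{17}}{68}\right) = \frac{7541 i \sqrt{17}}{68}$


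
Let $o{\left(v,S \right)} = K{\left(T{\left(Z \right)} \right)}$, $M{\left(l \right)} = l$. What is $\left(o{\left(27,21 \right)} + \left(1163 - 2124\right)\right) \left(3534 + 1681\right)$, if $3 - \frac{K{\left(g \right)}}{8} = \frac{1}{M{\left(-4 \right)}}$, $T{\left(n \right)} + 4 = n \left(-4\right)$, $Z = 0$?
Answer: $-4876025$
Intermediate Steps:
$T{\left(n \right)} = -4 - 4 n$ ($T{\left(n \right)} = -4 + n \left(-4\right) = -4 - 4 n$)
$K{\left(g \right)} = 26$ ($K{\left(g \right)} = 24 - \frac{8}{-4} = 24 - -2 = 24 + 2 = 26$)
$o{\left(v,S \right)} = 26$
$\left(o{\left(27,21 \right)} + \left(1163 - 2124\right)\right) \left(3534 + 1681\right) = \left(26 + \left(1163 - 2124\right)\right) \left(3534 + 1681\right) = \left(26 - 961\right) 5215 = \left(-935\right) 5215 = -4876025$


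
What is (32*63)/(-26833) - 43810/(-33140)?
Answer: 110874349/88924562 ≈ 1.2468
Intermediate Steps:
(32*63)/(-26833) - 43810/(-33140) = 2016*(-1/26833) - 43810*(-1/33140) = -2016/26833 + 4381/3314 = 110874349/88924562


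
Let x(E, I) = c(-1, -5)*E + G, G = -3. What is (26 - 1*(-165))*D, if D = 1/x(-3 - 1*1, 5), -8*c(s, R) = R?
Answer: -382/11 ≈ -34.727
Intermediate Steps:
c(s, R) = -R/8
x(E, I) = -3 + 5*E/8 (x(E, I) = (-⅛*(-5))*E - 3 = 5*E/8 - 3 = -3 + 5*E/8)
D = -2/11 (D = 1/(-3 + 5*(-3 - 1*1)/8) = 1/(-3 + 5*(-3 - 1)/8) = 1/(-3 + (5/8)*(-4)) = 1/(-3 - 5/2) = 1/(-11/2) = -2/11 ≈ -0.18182)
(26 - 1*(-165))*D = (26 - 1*(-165))*(-2/11) = (26 + 165)*(-2/11) = 191*(-2/11) = -382/11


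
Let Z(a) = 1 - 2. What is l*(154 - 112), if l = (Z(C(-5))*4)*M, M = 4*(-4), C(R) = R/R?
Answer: 2688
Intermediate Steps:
C(R) = 1
M = -16
Z(a) = -1
l = 64 (l = -1*4*(-16) = -4*(-16) = 64)
l*(154 - 112) = 64*(154 - 112) = 64*42 = 2688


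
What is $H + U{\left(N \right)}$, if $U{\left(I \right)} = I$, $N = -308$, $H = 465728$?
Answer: $465420$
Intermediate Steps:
$H + U{\left(N \right)} = 465728 - 308 = 465420$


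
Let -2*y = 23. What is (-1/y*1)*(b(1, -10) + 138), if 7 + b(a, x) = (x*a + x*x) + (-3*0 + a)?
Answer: 444/23 ≈ 19.304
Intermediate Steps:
y = -23/2 (y = -1/2*23 = -23/2 ≈ -11.500)
b(a, x) = -7 + a + x**2 + a*x (b(a, x) = -7 + ((x*a + x*x) + (-3*0 + a)) = -7 + ((a*x + x**2) + (0 + a)) = -7 + ((x**2 + a*x) + a) = -7 + (a + x**2 + a*x) = -7 + a + x**2 + a*x)
(-1/y*1)*(b(1, -10) + 138) = (-1/(-23/2)*1)*((-7 + 1 + (-10)**2 + 1*(-10)) + 138) = (-1*(-2/23)*1)*((-7 + 1 + 100 - 10) + 138) = ((2/23)*1)*(84 + 138) = (2/23)*222 = 444/23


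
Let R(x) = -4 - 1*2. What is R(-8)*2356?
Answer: -14136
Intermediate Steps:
R(x) = -6 (R(x) = -4 - 2 = -6)
R(-8)*2356 = -6*2356 = -14136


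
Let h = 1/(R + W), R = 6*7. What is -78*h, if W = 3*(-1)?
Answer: -2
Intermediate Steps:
R = 42
W = -3
h = 1/39 (h = 1/(42 - 3) = 1/39 ≈ 0.025641)
-78*h = -78*1/39 = -2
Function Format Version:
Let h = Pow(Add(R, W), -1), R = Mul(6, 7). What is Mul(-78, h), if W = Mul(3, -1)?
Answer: -2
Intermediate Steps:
R = 42
W = -3
h = Rational(1, 39) (h = Pow(Add(42, -3), -1) = Pow(39, -1) = Rational(1, 39) ≈ 0.025641)
Mul(-78, h) = Mul(-78, Rational(1, 39)) = -2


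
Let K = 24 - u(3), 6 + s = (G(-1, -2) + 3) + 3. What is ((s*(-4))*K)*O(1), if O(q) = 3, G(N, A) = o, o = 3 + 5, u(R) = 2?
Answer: -2112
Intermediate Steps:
o = 8
G(N, A) = 8
s = 8 (s = -6 + ((8 + 3) + 3) = -6 + (11 + 3) = -6 + 14 = 8)
K = 22 (K = 24 - 1*2 = 24 - 2 = 22)
((s*(-4))*K)*O(1) = ((8*(-4))*22)*3 = -32*22*3 = -704*3 = -2112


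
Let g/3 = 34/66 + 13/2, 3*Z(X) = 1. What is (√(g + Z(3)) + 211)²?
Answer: (13926 + √93126)²/4356 ≈ 46494.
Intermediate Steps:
Z(X) = ⅓ (Z(X) = (⅓)*1 = ⅓)
g = 463/22 (g = 3*(34/66 + 13/2) = 3*(34*(1/66) + 13*(½)) = 3*(17/33 + 13/2) = 3*(463/66) = 463/22 ≈ 21.045)
(√(g + Z(3)) + 211)² = (√(463/22 + ⅓) + 211)² = (√(1411/66) + 211)² = (√93126/66 + 211)² = (211 + √93126/66)²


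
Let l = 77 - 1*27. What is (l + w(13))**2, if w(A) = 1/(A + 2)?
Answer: 564001/225 ≈ 2506.7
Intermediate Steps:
l = 50 (l = 77 - 27 = 50)
w(A) = 1/(2 + A)
(l + w(13))**2 = (50 + 1/(2 + 13))**2 = (50 + 1/15)**2 = (751/15)**2 = 564001/225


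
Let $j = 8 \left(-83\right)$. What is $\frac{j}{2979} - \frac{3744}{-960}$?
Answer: $\frac{109541}{29790} \approx 3.6771$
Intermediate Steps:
$j = -664$
$\frac{j}{2979} - \frac{3744}{-960} = - \frac{664}{2979} - \frac{3744}{-960} = \left(-664\right) \frac{1}{2979} - - \frac{39}{10} = - \frac{664}{2979} + \frac{39}{10} = \frac{109541}{29790}$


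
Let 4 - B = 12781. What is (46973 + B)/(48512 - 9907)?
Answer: 34196/38605 ≈ 0.88579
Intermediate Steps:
B = -12777 (B = 4 - 1*12781 = 4 - 12781 = -12777)
(46973 + B)/(48512 - 9907) = (46973 - 12777)/(48512 - 9907) = 34196/38605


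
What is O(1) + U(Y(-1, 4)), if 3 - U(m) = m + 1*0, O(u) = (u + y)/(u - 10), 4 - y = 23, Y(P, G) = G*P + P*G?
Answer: 13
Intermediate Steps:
Y(P, G) = 2*G*P (Y(P, G) = G*P + G*P = 2*G*P)
y = -19 (y = 4 - 1*23 = 4 - 23 = -19)
O(u) = (-19 + u)/(-10 + u) (O(u) = (u - 19)/(u - 10) = (-19 + u)/(-10 + u))
U(m) = 3 - m (U(m) = 3 - (m + 1*0) = 3 - (m + 0) = 3 - m)
O(1) + U(Y(-1, 4)) = (-19 + 1)/(-10 + 1) + (3 - 2*4*(-1)) = -18/(-9) + (3 - 1*(-8)) = -⅑*(-18) + (3 + 8) = 2 + 11 = 13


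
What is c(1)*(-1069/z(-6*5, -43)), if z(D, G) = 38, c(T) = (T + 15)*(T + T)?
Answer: -17104/19 ≈ -900.21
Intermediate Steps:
c(T) = 2*T*(15 + T) (c(T) = (15 + T)*(2*T) = 2*T*(15 + T))
c(1)*(-1069/z(-6*5, -43)) = (2*1*(15 + 1))*(-1069/38) = (2*1*16)*(-1069*1/38) = 32*(-1069/38) = -17104/19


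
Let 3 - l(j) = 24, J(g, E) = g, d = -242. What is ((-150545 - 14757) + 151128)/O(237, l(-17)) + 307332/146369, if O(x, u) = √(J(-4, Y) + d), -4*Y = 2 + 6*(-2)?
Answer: 307332/146369 + 7087*I*√246/123 ≈ 2.0997 + 903.7*I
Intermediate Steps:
Y = 5/2 (Y = -(2 + 6*(-2))/4 = -(2 - 12)/4 = -¼*(-10) = 5/2 ≈ 2.5000)
l(j) = -21 (l(j) = 3 - 1*24 = 3 - 24 = -21)
O(x, u) = I*√246 (O(x, u) = √(-4 - 242) = √(-246) = I*√246)
((-150545 - 14757) + 151128)/O(237, l(-17)) + 307332/146369 = ((-150545 - 14757) + 151128)/((I*√246)) + 307332/146369 = (-165302 + 151128)*(-I*√246/246) + 307332*(1/146369) = -(-7087)*I*√246/123 + 307332/146369 = 7087*I*√246/123 + 307332/146369 = 307332/146369 + 7087*I*√246/123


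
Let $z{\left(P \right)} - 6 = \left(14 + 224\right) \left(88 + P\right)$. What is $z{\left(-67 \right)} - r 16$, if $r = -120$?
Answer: $6924$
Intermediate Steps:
$z{\left(P \right)} = 20950 + 238 P$ ($z{\left(P \right)} = 6 + \left(14 + 224\right) \left(88 + P\right) = 6 + 238 \left(88 + P\right) = 6 + \left(20944 + 238 P\right) = 20950 + 238 P$)
$z{\left(-67 \right)} - r 16 = \left(20950 + 238 \left(-67\right)\right) - \left(-120\right) 16 = \left(20950 - 15946\right) - -1920 = 5004 + 1920 = 6924$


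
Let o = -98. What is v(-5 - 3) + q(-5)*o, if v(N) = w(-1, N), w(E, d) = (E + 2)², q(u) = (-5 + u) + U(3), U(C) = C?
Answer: 687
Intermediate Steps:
q(u) = -2 + u (q(u) = (-5 + u) + 3 = -2 + u)
w(E, d) = (2 + E)²
v(N) = 1 (v(N) = (2 - 1)² = 1² = 1)
v(-5 - 3) + q(-5)*o = 1 + (-2 - 5)*(-98) = 1 - 7*(-98) = 1 + 686 = 687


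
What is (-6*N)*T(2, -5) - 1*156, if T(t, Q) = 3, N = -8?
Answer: -12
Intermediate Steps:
(-6*N)*T(2, -5) - 1*156 = -6*(-8)*3 - 1*156 = 48*3 - 156 = 144 - 156 = -12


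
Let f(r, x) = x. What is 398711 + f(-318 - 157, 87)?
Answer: 398798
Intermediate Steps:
398711 + f(-318 - 157, 87) = 398711 + 87 = 398798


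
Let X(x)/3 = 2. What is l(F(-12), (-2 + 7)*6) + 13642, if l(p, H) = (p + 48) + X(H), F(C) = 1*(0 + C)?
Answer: 13684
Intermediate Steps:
X(x) = 6 (X(x) = 3*2 = 6)
F(C) = C (F(C) = 1*C = C)
l(p, H) = 54 + p (l(p, H) = (p + 48) + 6 = (48 + p) + 6 = 54 + p)
l(F(-12), (-2 + 7)*6) + 13642 = (54 - 12) + 13642 = 42 + 13642 = 13684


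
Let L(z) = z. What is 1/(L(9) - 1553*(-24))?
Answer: 1/37281 ≈ 2.6823e-5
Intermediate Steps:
1/(L(9) - 1553*(-24)) = 1/(9 - 1553*(-24)) = 1/(9 + 37272) = 1/37281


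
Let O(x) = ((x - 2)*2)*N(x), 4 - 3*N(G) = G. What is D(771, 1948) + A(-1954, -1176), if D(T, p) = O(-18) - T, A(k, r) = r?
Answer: -6721/3 ≈ -2240.3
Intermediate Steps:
N(G) = 4/3 - G/3
O(x) = (-4 + 2*x)*(4/3 - x/3) (O(x) = ((x - 2)*2)*(4/3 - x/3) = ((-2 + x)*2)*(4/3 - x/3) = (-4 + 2*x)*(4/3 - x/3))
D(T, p) = -880/3 - T (D(T, p) = -2*(-4 - 18)*(-2 - 18)/3 - T = -⅔*(-22)*(-20) - T = -880/3 - T)
D(771, 1948) + A(-1954, -1176) = (-880/3 - 1*771) - 1176 = (-880/3 - 771) - 1176 = -3193/3 - 1176 = -6721/3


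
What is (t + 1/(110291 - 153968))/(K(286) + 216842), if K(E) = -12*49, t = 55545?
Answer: 1213019482/4722662979 ≈ 0.25685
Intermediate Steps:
K(E) = -588
(t + 1/(110291 - 153968))/(K(286) + 216842) = (55545 + 1/(110291 - 153968))/(-588 + 216842) = (55545 + 1/(-43677))/216254 = (55545 - 1/43677)*(1/216254) = (2426038964/43677)*(1/216254) = 1213019482/4722662979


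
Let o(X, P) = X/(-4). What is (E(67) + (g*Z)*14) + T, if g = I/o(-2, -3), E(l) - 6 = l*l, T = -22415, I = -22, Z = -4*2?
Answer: -12992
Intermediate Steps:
Z = -8
E(l) = 6 + l² (E(l) = 6 + l*l = 6 + l²)
o(X, P) = -X/4 (o(X, P) = X*(-¼) = -X/4)
g = -44 (g = -22/((-¼*(-2))) = -22/½ = -22*2 = -44)
(E(67) + (g*Z)*14) + T = ((6 + 67²) - 44*(-8)*14) - 22415 = ((6 + 4489) + 352*14) - 22415 = (4495 + 4928) - 22415 = 9423 - 22415 = -12992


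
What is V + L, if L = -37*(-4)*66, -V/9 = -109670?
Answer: 996798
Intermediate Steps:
V = 987030 (V = -9*(-109670) = 987030)
L = 9768 (L = 148*66 = 9768)
V + L = 987030 + 9768 = 996798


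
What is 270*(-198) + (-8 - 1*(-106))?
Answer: -53362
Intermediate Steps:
270*(-198) + (-8 - 1*(-106)) = -53460 + (-8 + 106) = -53460 + 98 = -53362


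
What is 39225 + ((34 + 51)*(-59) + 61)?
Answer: 34271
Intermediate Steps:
39225 + ((34 + 51)*(-59) + 61) = 39225 + (85*(-59) + 61) = 39225 + (-5015 + 61) = 39225 - 4954 = 34271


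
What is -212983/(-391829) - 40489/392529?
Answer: 67737239626/153804245541 ≈ 0.44041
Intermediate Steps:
-212983/(-391829) - 40489/392529 = -212983*(-1/391829) - 40489*1/392529 = 212983/391829 - 40489/392529 = 67737239626/153804245541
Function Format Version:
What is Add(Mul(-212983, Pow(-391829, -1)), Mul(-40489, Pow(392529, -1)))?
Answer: Rational(67737239626, 153804245541) ≈ 0.44041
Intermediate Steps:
Add(Mul(-212983, Pow(-391829, -1)), Mul(-40489, Pow(392529, -1))) = Add(Mul(-212983, Rational(-1, 391829)), Mul(-40489, Rational(1, 392529))) = Add(Rational(212983, 391829), Rational(-40489, 392529)) = Rational(67737239626, 153804245541)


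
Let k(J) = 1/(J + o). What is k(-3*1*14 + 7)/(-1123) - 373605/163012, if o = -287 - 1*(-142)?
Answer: -9440043961/4118905710 ≈ -2.2919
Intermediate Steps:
o = -145 (o = -287 + 142 = -145)
k(J) = 1/(-145 + J) (k(J) = 1/(J - 145) = 1/(-145 + J))
k(-3*1*14 + 7)/(-1123) - 373605/163012 = 1/(-145 + (-3*1*14 + 7)*(-1123)) - 373605/163012 = -1/1123/(-145 + (-3*14 + 7)) - 373605*1/163012 = -1/1123/(-145 + (-42 + 7)) - 373605/163012 = -1/1123/(-145 - 35) - 373605/163012 = -1/1123/(-180) - 373605/163012 = -1/180*(-1/1123) - 373605/163012 = 1/202140 - 373605/163012 = -9440043961/4118905710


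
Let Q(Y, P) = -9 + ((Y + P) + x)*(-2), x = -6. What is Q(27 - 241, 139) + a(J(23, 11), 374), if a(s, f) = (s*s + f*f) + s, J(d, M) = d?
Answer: 140581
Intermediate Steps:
a(s, f) = s + f² + s² (a(s, f) = (s² + f²) + s = (f² + s²) + s = s + f² + s²)
Q(Y, P) = 3 - 2*P - 2*Y (Q(Y, P) = -9 + ((Y + P) - 6)*(-2) = -9 + ((P + Y) - 6)*(-2) = -9 + (-6 + P + Y)*(-2) = -9 + (12 - 2*P - 2*Y) = 3 - 2*P - 2*Y)
Q(27 - 241, 139) + a(J(23, 11), 374) = (3 - 2*139 - 2*(27 - 241)) + (23 + 374² + 23²) = (3 - 278 - 2*(-214)) + (23 + 139876 + 529) = (3 - 278 + 428) + 140428 = 153 + 140428 = 140581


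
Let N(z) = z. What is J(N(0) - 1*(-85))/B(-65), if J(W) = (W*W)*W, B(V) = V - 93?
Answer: -614125/158 ≈ -3886.9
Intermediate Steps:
B(V) = -93 + V
J(W) = W³ (J(W) = W²*W = W³)
J(N(0) - 1*(-85))/B(-65) = (0 - 1*(-85))³/(-93 - 65) = (0 + 85)³/(-158) = 85³*(-1/158) = 614125*(-1/158) = -614125/158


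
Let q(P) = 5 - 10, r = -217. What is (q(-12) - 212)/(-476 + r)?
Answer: 31/99 ≈ 0.31313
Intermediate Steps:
q(P) = -5
(q(-12) - 212)/(-476 + r) = (-5 - 212)/(-476 - 217) = -217/(-693) = -217*(-1/693) = 31/99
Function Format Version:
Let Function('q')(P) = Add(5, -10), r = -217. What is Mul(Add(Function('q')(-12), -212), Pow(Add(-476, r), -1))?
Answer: Rational(31, 99) ≈ 0.31313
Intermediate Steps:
Function('q')(P) = -5
Mul(Add(Function('q')(-12), -212), Pow(Add(-476, r), -1)) = Mul(Add(-5, -212), Pow(Add(-476, -217), -1)) = Mul(-217, Pow(-693, -1)) = Mul(-217, Rational(-1, 693)) = Rational(31, 99)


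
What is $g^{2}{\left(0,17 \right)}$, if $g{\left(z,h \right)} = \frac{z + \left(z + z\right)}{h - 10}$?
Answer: $0$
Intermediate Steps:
$g{\left(z,h \right)} = \frac{3 z}{-10 + h}$ ($g{\left(z,h \right)} = \frac{z + 2 z}{-10 + h} = \frac{3 z}{-10 + h}$)
$g^{2}{\left(0,17 \right)} = \left(3 \cdot 0 \frac{1}{-10 + 17}\right)^{2} = \left(3 \cdot 0 \cdot \frac{1}{7}\right)^{2} = 0^{2} = 0$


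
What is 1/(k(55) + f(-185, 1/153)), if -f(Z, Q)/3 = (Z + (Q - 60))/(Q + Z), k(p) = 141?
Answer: 7076/969603 ≈ 0.0072978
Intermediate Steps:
f(Z, Q) = -3*(-60 + Q + Z)/(Q + Z) (f(Z, Q) = -3*(Z + (Q - 60))/(Q + Z) = -3*(Z + (-60 + Q))/(Q + Z) = -3*(-60 + Q + Z)/(Q + Z))
1/(k(55) + f(-185, 1/153)) = 1/(141 + 3*(60 - 1/153 - 1*(-185))/(1/153 - 185)) = 1/(141 + 3*(60 - 1*1/153 + 185)/(1/153 - 185)) = 1/(141 + 3*(60 - 1/153 + 185)/(-28304/153)) = 1/(141 + 3*(-153/28304)*(37484/153)) = 1/(141 - 28113/7076) = 1/(969603/7076) = 7076/969603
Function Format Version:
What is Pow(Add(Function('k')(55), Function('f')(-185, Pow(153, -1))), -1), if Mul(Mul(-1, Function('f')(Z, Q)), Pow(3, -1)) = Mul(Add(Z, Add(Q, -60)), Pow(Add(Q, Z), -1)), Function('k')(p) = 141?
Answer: Rational(7076, 969603) ≈ 0.0072978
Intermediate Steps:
Function('f')(Z, Q) = Mul(-3, Pow(Add(Q, Z), -1), Add(-60, Q, Z)) (Function('f')(Z, Q) = Mul(-3, Mul(Add(Z, Add(Q, -60)), Pow(Add(Q, Z), -1))) = Mul(-3, Mul(Add(Z, Add(-60, Q)), Pow(Add(Q, Z), -1))) = Mul(-3, Mul(Add(-60, Q, Z), Pow(Add(Q, Z), -1))) = Mul(-3, Mul(Pow(Add(Q, Z), -1), Add(-60, Q, Z))) = Mul(-3, Pow(Add(Q, Z), -1), Add(-60, Q, Z)))
Pow(Add(Function('k')(55), Function('f')(-185, Pow(153, -1))), -1) = Pow(Add(141, Mul(3, Pow(Add(Pow(153, -1), -185), -1), Add(60, Mul(-1, Pow(153, -1)), Mul(-1, -185)))), -1) = Pow(Add(141, Mul(3, Pow(Add(Rational(1, 153), -185), -1), Add(60, Mul(-1, Rational(1, 153)), 185))), -1) = Pow(Add(141, Mul(3, Pow(Rational(-28304, 153), -1), Add(60, Rational(-1, 153), 185))), -1) = Pow(Add(141, Mul(3, Rational(-153, 28304), Rational(37484, 153))), -1) = Pow(Add(141, Rational(-28113, 7076)), -1) = Pow(Rational(969603, 7076), -1) = Rational(7076, 969603)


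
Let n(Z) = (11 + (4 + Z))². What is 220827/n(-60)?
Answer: 73609/675 ≈ 109.05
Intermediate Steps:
n(Z) = (15 + Z)²
220827/n(-60) = 220827/((15 - 60)²) = 220827/((-45)²) = 220827/2025 = 220827*(1/2025) = 73609/675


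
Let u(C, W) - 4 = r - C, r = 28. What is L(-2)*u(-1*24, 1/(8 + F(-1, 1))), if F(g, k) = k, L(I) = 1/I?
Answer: -28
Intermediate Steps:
u(C, W) = 32 - C (u(C, W) = 4 + (28 - C) = 32 - C)
L(-2)*u(-1*24, 1/(8 + F(-1, 1))) = (32 - (-1)*24)/(-2) = -(32 - 1*(-24))/2 = -(32 + 24)/2 = -½*56 = -28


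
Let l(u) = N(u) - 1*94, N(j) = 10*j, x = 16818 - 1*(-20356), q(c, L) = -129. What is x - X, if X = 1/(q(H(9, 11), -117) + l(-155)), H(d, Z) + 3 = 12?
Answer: 65909503/1773 ≈ 37174.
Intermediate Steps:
H(d, Z) = 9 (H(d, Z) = -3 + 12 = 9)
x = 37174 (x = 16818 + 20356 = 37174)
l(u) = -94 + 10*u (l(u) = 10*u - 1*94 = 10*u - 94 = -94 + 10*u)
X = -1/1773 (X = 1/(-129 + (-94 + 10*(-155))) = 1/(-129 + (-94 - 1550)) = 1/(-129 - 1644) = 1/(-1773) = -1/1773 ≈ -0.00056402)
x - X = 37174 - 1*(-1/1773) = 37174 + 1/1773 = 65909503/1773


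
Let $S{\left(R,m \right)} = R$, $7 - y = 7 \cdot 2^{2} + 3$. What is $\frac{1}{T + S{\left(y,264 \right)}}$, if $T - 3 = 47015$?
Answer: $\frac{1}{46994} \approx 2.1279 \cdot 10^{-5}$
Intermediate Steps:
$T = 47018$ ($T = 3 + 47015 = 47018$)
$y = -24$ ($y = 7 - \left(7 \cdot 2^{2} + 3\right) = 7 - \left(7 \cdot 4 + 3\right) = 7 - \left(28 + 3\right) = 7 - 31 = -24$)
$\frac{1}{T + S{\left(y,264 \right)}} = \frac{1}{47018 - 24} = \frac{1}{46994}$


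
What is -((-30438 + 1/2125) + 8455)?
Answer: 46713874/2125 ≈ 21983.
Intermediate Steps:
-((-30438 + 1/2125) + 8455) = -(-64680749/2125 + 8455) = -1*(-46713874/2125) = 46713874/2125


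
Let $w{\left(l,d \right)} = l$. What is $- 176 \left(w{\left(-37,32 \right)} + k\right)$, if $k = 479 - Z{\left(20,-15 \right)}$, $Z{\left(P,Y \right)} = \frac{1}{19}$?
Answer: $- \frac{1477872}{19} \approx -77783.0$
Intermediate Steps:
$Z{\left(P,Y \right)} = \frac{1}{19}$
$k = \frac{9100}{19}$ ($k = 479 - \frac{1}{19} = \frac{9100}{19} \approx 478.95$)
$- 176 \left(w{\left(-37,32 \right)} + k\right) = - 176 \left(-37 + \frac{9100}{19}\right) = \left(-176\right) \frac{8397}{19} = - \frac{1477872}{19}$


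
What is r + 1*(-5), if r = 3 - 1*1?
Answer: -3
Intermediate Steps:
r = 2 (r = 3 - 1 = 2)
r + 1*(-5) = 2 + 1*(-5) = 2 - 5 = -3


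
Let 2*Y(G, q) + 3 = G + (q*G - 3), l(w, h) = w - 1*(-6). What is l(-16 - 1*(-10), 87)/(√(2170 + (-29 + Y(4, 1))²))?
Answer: 0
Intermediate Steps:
l(w, h) = 6 + w (l(w, h) = w + 6 = 6 + w)
Y(G, q) = -3 + G/2 + G*q/2 (Y(G, q) = -3/2 + (G + (q*G - 3))/2 = -3/2 + (G + (G*q - 3))/2 = -3/2 + (G + (-3 + G*q))/2 = -3/2 + (-3 + G + G*q)/2 = -3/2 + (-3/2 + G/2 + G*q/2) = -3 + G/2 + G*q/2)
l(-16 - 1*(-10), 87)/(√(2170 + (-29 + Y(4, 1))²)) = (6 + (-16 - 1*(-10)))/(√(2170 + (-29 + (-3 + (½)*4 + (½)*4*1))²)) = (6 + (-16 + 10))/(√(2170 + (-29 + (-3 + 2 + 2))²)) = (6 - 6)/(√(2170 + (-29 + 1)²)) = 0/(√(2170 + (-28)²)) = 0/(√(2170 + 784)) = 0/(√2954) = 0*(√2954/2954) = 0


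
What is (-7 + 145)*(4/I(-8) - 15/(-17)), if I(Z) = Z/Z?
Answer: 11454/17 ≈ 673.76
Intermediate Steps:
I(Z) = 1
(-7 + 145)*(4/I(-8) - 15/(-17)) = (-7 + 145)*(4/1 - 15/(-17)) = 138*(4*1 - 15*(-1/17)) = 138*(4 + 15/17) = 138*(83/17) = 11454/17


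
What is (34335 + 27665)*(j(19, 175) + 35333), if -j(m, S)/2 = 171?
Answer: 2169442000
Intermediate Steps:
j(m, S) = -342 (j(m, S) = -2*171 = -342)
(34335 + 27665)*(j(19, 175) + 35333) = (34335 + 27665)*(-342 + 35333) = 62000*34991 = 2169442000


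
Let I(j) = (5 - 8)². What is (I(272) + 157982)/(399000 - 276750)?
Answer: 157991/122250 ≈ 1.2924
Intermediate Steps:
I(j) = 9 (I(j) = (-3)² = 9)
(I(272) + 157982)/(399000 - 276750) = (9 + 157982)/(399000 - 276750) = 157991/122250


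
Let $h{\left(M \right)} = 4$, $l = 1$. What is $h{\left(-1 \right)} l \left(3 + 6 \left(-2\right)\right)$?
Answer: $-36$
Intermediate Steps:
$h{\left(-1 \right)} l \left(3 + 6 \left(-2\right)\right) = 4 \cdot 1 \left(3 + 6 \left(-2\right)\right) = 4 \left(3 - 12\right) = 4 \left(-9\right) = -36$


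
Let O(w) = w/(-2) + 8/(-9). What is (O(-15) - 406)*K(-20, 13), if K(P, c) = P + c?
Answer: 50323/18 ≈ 2795.7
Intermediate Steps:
O(w) = -8/9 - w/2 (O(w) = w*(-½) + 8*(-⅑) = -w/2 - 8/9 = -8/9 - w/2)
(O(-15) - 406)*K(-20, 13) = ((-8/9 - ½*(-15)) - 406)*(-20 + 13) = ((-8/9 + 15/2) - 406)*(-7) = (119/18 - 406)*(-7) = -7189/18*(-7) = 50323/18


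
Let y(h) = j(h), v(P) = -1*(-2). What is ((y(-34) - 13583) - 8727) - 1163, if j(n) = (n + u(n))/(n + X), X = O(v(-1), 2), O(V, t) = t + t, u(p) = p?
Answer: -352061/15 ≈ -23471.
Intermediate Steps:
v(P) = 2
O(V, t) = 2*t
X = 4 (X = 2*2 = 4)
j(n) = 2*n/(4 + n) (j(n) = (n + n)/(n + 4) = (2*n)/(4 + n) = 2*n/(4 + n))
y(h) = 2*h/(4 + h)
((y(-34) - 13583) - 8727) - 1163 = ((2*(-34)/(4 - 34) - 13583) - 8727) - 1163 = ((2*(-34)/(-30) - 13583) - 8727) - 1163 = ((2*(-34)*(-1/30) - 13583) - 8727) - 1163 = ((34/15 - 13583) - 8727) - 1163 = (-203711/15 - 8727) - 1163 = -334616/15 - 1163 = -352061/15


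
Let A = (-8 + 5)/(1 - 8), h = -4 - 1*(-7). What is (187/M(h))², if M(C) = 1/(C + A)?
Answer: 20142144/49 ≈ 4.1106e+5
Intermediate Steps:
h = 3 (h = -4 + 7 = 3)
A = 3/7 (A = -3/(-7) = -3*(-⅐) = 3/7 ≈ 0.42857)
M(C) = 1/(3/7 + C) (M(C) = 1/(C + 3/7) = 1/(3/7 + C))
(187/M(h))² = (187/((7/(3 + 7*3))))² = (187/((7/(3 + 21))))² = (187/((7/24)))² = (187/((7*(1/24))))² = (187/(7/24))² = (187*(24/7))² = (4488/7)² = 20142144/49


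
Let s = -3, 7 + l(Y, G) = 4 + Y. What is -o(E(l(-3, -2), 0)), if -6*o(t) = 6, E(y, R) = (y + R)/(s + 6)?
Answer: 1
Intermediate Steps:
l(Y, G) = -3 + Y (l(Y, G) = -7 + (4 + Y) = -3 + Y)
E(y, R) = R/3 + y/3 (E(y, R) = (y + R)/(-3 + 6) = (R + y)/3 = (R + y)*(⅓) = R/3 + y/3)
o(t) = -1 (o(t) = -⅙*6 = -1)
-o(E(l(-3, -2), 0)) = -1*(-1) = 1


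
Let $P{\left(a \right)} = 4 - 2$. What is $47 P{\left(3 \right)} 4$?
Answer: $376$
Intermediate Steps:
$P{\left(a \right)} = 2$ ($P{\left(a \right)} = 4 - 2 = 2$)
$47 P{\left(3 \right)} 4 = 47 \cdot 2 \cdot 4 = 94 \cdot 4 = 376$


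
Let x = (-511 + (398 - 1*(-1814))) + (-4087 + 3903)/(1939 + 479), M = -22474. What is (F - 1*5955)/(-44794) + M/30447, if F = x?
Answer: -10397121469/16165549881 ≈ -0.64317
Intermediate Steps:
x = 2056417/1209 (x = (-511 + (398 + 1814)) - 184/2418 = (-511 + 2212) - 184*1/2418 = 1701 - 92/1209 = 2056417/1209 ≈ 1700.9)
F = 2056417/1209 ≈ 1700.9
(F - 1*5955)/(-44794) + M/30447 = (2056417/1209 - 1*5955)/(-44794) - 22474/30447 = (2056417/1209 - 5955)*(-1/44794) - 22474*1/30447 = -5143178/1209*(-1/44794) - 1322/1791 = 2571589/27077973 - 1322/1791 = -10397121469/16165549881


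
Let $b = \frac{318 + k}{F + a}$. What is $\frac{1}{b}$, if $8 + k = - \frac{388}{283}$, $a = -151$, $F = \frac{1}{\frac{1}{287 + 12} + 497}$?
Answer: $- \frac{2116736705}{4326456856} \approx -0.48925$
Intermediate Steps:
$F = \frac{299}{148604}$ ($F = \frac{1}{\frac{1}{299} + 497} = \frac{1}{\frac{148604}{299}} = \frac{299}{148604} \approx 0.0020121$)
$k = - \frac{2652}{283}$ ($k = -8 - \frac{388}{283} = - \frac{2652}{283} \approx -9.371$)
$b = - \frac{4326456856}{2116736705}$ ($b = \frac{318 - \frac{2652}{283}}{\frac{299}{148604} - 151} = \frac{87342}{283 \left(- \frac{22438905}{148604}\right)} = \frac{87342}{283} \left(- \frac{148604}{22438905}\right) = - \frac{4326456856}{2116736705} \approx -2.0439$)
$\frac{1}{b} = \frac{1}{- \frac{4326456856}{2116736705}} = - \frac{2116736705}{4326456856}$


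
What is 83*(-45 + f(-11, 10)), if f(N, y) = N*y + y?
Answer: -12035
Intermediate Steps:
f(N, y) = y + N*y
83*(-45 + f(-11, 10)) = 83*(-45 + 10*(1 - 11)) = 83*(-45 + 10*(-10)) = 83*(-45 - 100) = 83*(-145) = -12035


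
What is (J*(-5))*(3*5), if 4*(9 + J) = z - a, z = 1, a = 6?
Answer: 3075/4 ≈ 768.75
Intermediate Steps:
J = -41/4 (J = -9 + (1 - 1*6)/4 = -9 + (1 - 6)/4 = -9 + (¼)*(-5) = -9 - 5/4 = -41/4 ≈ -10.250)
(J*(-5))*(3*5) = (-41/4*(-5))*(3*5) = (205/4)*15 = 3075/4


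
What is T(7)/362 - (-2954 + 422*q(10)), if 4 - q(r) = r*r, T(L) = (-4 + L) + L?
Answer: 7867351/181 ≈ 43466.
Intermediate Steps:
T(L) = -4 + 2*L
q(r) = 4 - r² (q(r) = 4 - r*r = 4 - r²)
T(7)/362 - (-2954 + 422*q(10)) = (-4 + 2*7)/362 - (-1266 - 42200) = (-4 + 14)*(1/362) - (-1266 - 42200) = 10*(1/362) - 422/(1/((4 - 100) - 7)) = 5/181 - 422/(1/(-96 - 7)) = 5/181 - 422/(1/(-103)) = 5/181 - 422/(-1/103) = 5/181 - 422*(-103) = 5/181 + 43466 = 7867351/181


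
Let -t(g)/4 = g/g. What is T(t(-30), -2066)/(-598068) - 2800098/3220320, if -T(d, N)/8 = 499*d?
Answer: -71919628351/80248764240 ≈ -0.89621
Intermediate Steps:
t(g) = -4 (t(g) = -4*g/g = -4*1 = -4)
T(d, N) = -3992*d
T(t(-30), -2066)/(-598068) - 2800098/3220320 = -3992*(-4)/(-598068) - 2800098/3220320 = 15968*(-1/598068) - 2800098*1/3220320 = -3992/149517 - 466683/536720 = -71919628351/80248764240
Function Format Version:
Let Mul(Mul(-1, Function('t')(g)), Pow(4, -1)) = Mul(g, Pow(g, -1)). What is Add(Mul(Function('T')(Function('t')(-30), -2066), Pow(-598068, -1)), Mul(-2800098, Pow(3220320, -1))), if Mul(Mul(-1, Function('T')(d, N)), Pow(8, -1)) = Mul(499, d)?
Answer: Rational(-71919628351, 80248764240) ≈ -0.89621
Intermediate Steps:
Function('t')(g) = -4 (Function('t')(g) = Mul(-4, Mul(g, Pow(g, -1))) = Mul(-4, 1) = -4)
Function('T')(d, N) = Mul(-3992, d) (Function('T')(d, N) = Mul(-8, Mul(499, d)) = Mul(-3992, d))
Add(Mul(Function('T')(Function('t')(-30), -2066), Pow(-598068, -1)), Mul(-2800098, Pow(3220320, -1))) = Add(Mul(Mul(-3992, -4), Pow(-598068, -1)), Mul(-2800098, Pow(3220320, -1))) = Add(Mul(15968, Rational(-1, 598068)), Mul(-2800098, Rational(1, 3220320))) = Add(Rational(-3992, 149517), Rational(-466683, 536720)) = Rational(-71919628351, 80248764240)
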